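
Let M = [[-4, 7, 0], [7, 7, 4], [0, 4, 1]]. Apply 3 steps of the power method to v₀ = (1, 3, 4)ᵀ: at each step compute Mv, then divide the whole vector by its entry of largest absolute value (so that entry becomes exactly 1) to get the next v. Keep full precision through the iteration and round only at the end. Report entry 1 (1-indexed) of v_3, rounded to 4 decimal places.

0.4209

Mv0 = (17.00000, 44.00000, 16.00000); divide by 44.00000 → v1 = (0.38636, 1.00000, 0.36364)
Mv1 = (5.45455, 11.15909, 4.36364); divide by 11.15909 → v2 = (0.48880, 1.00000, 0.39104)
Mv2 = (5.04481, 11.98574, 4.39104); divide by 11.98574 → v3 = (0.42090, 1.00000, 0.36636)
Requested entry of v3: 2477/5885 = 0.4209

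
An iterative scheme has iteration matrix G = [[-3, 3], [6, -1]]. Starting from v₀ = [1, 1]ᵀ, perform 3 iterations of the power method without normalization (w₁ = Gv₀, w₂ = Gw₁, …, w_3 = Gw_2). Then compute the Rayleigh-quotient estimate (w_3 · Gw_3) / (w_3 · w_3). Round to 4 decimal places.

λ ≈ -5.6337

w1 = Gv₀ = ((-3)·1 + 3·1; 6·1 + (-1)·1) = (0, 5)
w2 = Gw1 = ((-3)·0 + 3·5; 6·0 + (-1)·5) = (15, -5)
w3 = Gw2 = (-60, 95)
Gw3 = (465, -455)
w3·Gw3 = (-60)·465 + 95·(-455) = -71125; w3·w3 = (-60)·(-60) + 95·95 = 12625
λ ≈ -71125/12625 = -5.6337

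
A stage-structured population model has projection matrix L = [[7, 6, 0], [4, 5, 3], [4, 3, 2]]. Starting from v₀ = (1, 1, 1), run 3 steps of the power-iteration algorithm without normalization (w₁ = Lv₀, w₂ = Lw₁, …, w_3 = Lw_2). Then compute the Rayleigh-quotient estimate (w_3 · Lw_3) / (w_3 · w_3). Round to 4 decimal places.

12.0580

w1 = Lv₀ = (7·1 + 6·1 + 0·1; 4·1 + 5·1 + 3·1; 4·1 + 3·1 + 2·1) = (13, 12, 9)
w2 = Lw1 = (7·13 + 6·12 + 0·9; 4·13 + 5·12 + 3·9; 4·13 + 3·12 + 2·9) = (163, 139, 106)
w3 = Lw2 = (1975, 1665, 1281)
Lw3 = (23815, 20068, 15457)
w3·Lw3 = 1975·23815 + 1665·20068 + 1281·15457 = 100248262; w3·w3 = 1975·1975 + 1665·1665 + 1281·1281 = 8313811
λ ≈ 100248262/8313811 = 12.0580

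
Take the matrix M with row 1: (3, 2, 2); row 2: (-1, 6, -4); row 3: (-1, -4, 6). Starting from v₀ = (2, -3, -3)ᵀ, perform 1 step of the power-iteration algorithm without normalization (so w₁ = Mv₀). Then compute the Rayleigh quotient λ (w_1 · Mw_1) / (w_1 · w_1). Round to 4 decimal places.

2.8049

w1 = Mv₀ = (-6, -8, -8)
Mw1 = (-50, -10, -10)
w1·Mw1 = (-6)·(-50) + (-8)·(-10) + (-8)·(-10) = 460; w1·w1 = (-6)·(-6) + (-8)·(-8) + (-8)·(-8) = 164
λ ≈ 460/164 = 2.8049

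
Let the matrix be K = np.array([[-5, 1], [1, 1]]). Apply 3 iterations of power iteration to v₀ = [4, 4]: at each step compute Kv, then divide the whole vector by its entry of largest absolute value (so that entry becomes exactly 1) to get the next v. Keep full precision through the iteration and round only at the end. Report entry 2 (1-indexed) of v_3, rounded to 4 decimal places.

-0.1786

Kv0 = (-16.00000, 8.00000); divide by -16.00000 → v1 = (1.00000, -0.50000)
Kv1 = (-5.50000, 0.50000); divide by -5.50000 → v2 = (1.00000, -0.09091)
Kv2 = (-5.09091, 0.90909); divide by -5.09091 → v3 = (1.00000, -0.17857)
Requested entry of v3: 80/-448 = -0.1786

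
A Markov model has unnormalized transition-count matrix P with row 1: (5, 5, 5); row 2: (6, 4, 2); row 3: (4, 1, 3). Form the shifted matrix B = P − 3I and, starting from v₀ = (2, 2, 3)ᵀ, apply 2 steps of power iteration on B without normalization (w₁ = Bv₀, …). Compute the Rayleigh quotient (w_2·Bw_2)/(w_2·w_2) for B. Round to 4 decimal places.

μ ≈ 8.9615

B = P − 3I has rows (2, 5, 5); (6, 1, 2); (4, 1, 0)
w1 = Bv₀ = (2·2 + 5·2 + 5·3; 6·2 + 1·2 + 2·3; 4·2 + 1·2 + 0·3) = (29, 20, 10)
w2 = Bw1 = (2·29 + 5·20 + 5·10; 6·29 + 1·20 + 2·10; 4·29 + 1·20 + 0·10) = (208, 214, 136)
Bw2 = (2166, 1734, 1046)
w2·Bw2 = 963860; w2·w2 = 107556; μ ≈ 963860/107556 = 8.9615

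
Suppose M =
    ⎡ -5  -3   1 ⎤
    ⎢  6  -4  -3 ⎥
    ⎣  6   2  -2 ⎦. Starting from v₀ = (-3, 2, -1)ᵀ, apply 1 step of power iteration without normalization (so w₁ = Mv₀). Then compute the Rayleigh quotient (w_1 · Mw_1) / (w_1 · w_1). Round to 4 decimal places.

w1 = Mv₀ = ((-5)·(-3) + (-3)·2 + 1·(-1); 6·(-3) + (-4)·2 + (-3)·(-1); 6·(-3) + 2·2 + (-2)·(-1)) = (8, -23, -12)
Mw1 = (17, 176, 26)
w1·Mw1 = 8·17 + (-23)·176 + (-12)·26 = -4224; w1·w1 = 8·8 + (-23)·(-23) + (-12)·(-12) = 737
λ ≈ -4224/737 = -5.7313

λ ≈ -5.7313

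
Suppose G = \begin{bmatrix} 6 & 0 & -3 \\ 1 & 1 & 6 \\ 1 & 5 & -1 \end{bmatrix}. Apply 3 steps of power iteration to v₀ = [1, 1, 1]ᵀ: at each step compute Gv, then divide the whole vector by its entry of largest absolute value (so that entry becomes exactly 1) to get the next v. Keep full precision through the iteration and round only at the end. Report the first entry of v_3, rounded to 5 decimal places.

Gv0 = (3.000000, 8.000000, 5.000000); divide by 8.000000 → v1 = (0.375000, 1.000000, 0.625000)
Gv1 = (0.375000, 5.125000, 4.750000); divide by 5.125000 → v2 = (0.073171, 1.000000, 0.926829)
Gv2 = (-2.341463, 6.634146, 4.146341); divide by 6.634146 → v3 = (-0.352941, 1.000000, 0.625000)
Requested entry of v3: -96/272 = -0.35294

-0.35294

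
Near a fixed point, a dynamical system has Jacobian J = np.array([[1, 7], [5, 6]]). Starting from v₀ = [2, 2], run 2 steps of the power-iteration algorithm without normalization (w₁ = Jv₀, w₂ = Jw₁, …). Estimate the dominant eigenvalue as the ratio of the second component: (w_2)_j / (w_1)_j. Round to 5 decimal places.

9.63636

w1 = Jv₀ = (1·2 + 7·2; 5·2 + 6·2) = (16, 22)
w2 = Jw1 = (1·16 + 7·22; 5·16 + 6·22) = (170, 212)
Ratio at component: 212 / 22 = 9.63636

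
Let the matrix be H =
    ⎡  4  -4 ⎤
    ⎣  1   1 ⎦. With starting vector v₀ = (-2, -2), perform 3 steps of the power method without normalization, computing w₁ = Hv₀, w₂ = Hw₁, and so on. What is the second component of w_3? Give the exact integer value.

w1 = Hv₀ = (4·(-2) + (-4)·(-2); 1·(-2) + 1·(-2)) = (0, -4)
w2 = Hw1 = (4·0 + (-4)·(-4); 1·0 + 1·(-4)) = (16, -4)
w3 = Hw2 = (80, 12)
The requested component of w3 is 12.

12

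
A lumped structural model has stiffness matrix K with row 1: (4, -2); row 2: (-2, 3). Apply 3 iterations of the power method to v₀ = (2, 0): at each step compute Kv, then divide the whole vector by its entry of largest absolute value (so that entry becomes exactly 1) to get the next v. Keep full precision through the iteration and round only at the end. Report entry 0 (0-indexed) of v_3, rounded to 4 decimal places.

1.0000

Kv0 = (8.00000, -4.00000); divide by 8.00000 → v1 = (1.00000, -0.50000)
Kv1 = (5.00000, -3.50000); divide by 5.00000 → v2 = (1.00000, -0.70000)
Kv2 = (5.40000, -4.10000); divide by 5.40000 → v3 = (1.00000, -0.75926)
Requested entry of v3: 216/216 = 1.0000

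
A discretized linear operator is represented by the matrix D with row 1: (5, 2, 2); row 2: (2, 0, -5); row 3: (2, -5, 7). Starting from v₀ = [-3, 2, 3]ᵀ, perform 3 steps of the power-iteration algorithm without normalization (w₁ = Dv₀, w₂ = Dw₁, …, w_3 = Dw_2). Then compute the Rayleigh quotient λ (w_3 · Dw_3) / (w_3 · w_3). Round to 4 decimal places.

λ ≈ 9.1073

w1 = Dv₀ = (-5, -21, 5)
w2 = Dw1 = (-57, -35, 130)
w3 = Dw2 = (-95, -764, 971)
Dw3 = (-61, -5045, 10427)
w3·Dw3 = (-95)·(-61) + (-764)·(-5045) + 971·10427 = 13984792; w3·w3 = (-95)·(-95) + (-764)·(-764) + 971·971 = 1535562
λ ≈ 13984792/1535562 = 9.1073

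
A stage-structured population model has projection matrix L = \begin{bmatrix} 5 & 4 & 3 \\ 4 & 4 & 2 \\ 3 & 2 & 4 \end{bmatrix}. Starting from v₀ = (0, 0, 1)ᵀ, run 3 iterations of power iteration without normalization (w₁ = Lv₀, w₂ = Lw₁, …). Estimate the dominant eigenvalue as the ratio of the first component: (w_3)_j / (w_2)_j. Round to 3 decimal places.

w1 = Lv₀ = (5·0 + 4·0 + 3·1; 4·0 + 4·0 + 2·1; 3·0 + 2·0 + 4·1) = (3, 2, 4)
w2 = Lw1 = (5·3 + 4·2 + 3·4; 4·3 + 4·2 + 2·4; 3·3 + 2·2 + 4·4) = (35, 28, 29)
w3 = Lw2 = (374, 310, 277)
Ratio at component: 374 / 35 = 10.686

10.686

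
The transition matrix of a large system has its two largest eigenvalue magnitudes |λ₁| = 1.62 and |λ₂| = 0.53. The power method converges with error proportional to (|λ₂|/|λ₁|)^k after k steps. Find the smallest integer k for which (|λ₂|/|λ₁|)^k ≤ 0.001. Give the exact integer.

7

|λ₂/λ₁| = 0.53/1.62 = 0.32716
Need k ≥ ln(0.001) / ln(0.32716) = -6.9078 / -1.1173 ≈ 6.183
Smallest integer k satisfying the bound: 7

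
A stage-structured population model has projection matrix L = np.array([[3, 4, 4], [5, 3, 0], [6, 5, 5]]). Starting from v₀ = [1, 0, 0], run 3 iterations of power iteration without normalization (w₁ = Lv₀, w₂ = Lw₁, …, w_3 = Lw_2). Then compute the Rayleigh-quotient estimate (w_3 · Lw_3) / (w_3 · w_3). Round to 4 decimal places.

11.2439

w1 = Lv₀ = (3·1 + 4·0 + 4·0; 5·1 + 3·0 + 0·0; 6·1 + 5·0 + 5·0) = (3, 5, 6)
w2 = Lw1 = (3·3 + 4·5 + 4·6; 5·3 + 3·5 + 0·6; 6·3 + 5·5 + 5·6) = (53, 30, 73)
w3 = Lw2 = (571, 355, 833)
Lw3 = (6465, 3920, 9366)
w3·Lw3 = 571·6465 + 355·3920 + 833·9366 = 12884993; w3·w3 = 571·571 + 355·355 + 833·833 = 1145955
λ ≈ 12884993/1145955 = 11.2439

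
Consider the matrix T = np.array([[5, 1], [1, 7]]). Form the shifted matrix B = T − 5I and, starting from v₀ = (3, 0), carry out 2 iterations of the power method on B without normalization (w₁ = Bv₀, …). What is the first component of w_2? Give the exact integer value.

B = T − 5I has rows (0, 1); (1, 2)
w1 = Bv₀ = (0, 3)
w2 = Bw1 = (3, 6)
Requested component of w2: 3

3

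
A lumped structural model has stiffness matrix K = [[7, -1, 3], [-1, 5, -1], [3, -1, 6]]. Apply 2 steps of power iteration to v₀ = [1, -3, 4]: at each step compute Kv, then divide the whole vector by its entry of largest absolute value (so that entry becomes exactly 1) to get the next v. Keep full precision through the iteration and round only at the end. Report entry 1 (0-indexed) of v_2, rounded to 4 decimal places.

-0.5714

Kv0 = (22.00000, -20.00000, 30.00000); divide by 30.00000 → v1 = (0.73333, -0.66667, 1.00000)
Kv1 = (8.80000, -5.06667, 8.86667); divide by 8.86667 → v2 = (0.99248, -0.57143, 1.00000)
Requested entry of v2: -152/266 = -0.5714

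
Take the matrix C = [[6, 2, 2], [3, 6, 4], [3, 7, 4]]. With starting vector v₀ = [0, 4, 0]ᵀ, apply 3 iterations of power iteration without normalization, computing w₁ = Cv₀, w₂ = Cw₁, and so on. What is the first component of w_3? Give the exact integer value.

2080

w1 = Cv₀ = (6·0 + 2·4 + 2·0; 3·0 + 6·4 + 4·0; 3·0 + 7·4 + 4·0) = (8, 24, 28)
w2 = Cw1 = (6·8 + 2·24 + 2·28; 3·8 + 6·24 + 4·28; 3·8 + 7·24 + 4·28) = (152, 280, 304)
w3 = Cw2 = (2080, 3352, 3632)
The requested component of w3 is 2080.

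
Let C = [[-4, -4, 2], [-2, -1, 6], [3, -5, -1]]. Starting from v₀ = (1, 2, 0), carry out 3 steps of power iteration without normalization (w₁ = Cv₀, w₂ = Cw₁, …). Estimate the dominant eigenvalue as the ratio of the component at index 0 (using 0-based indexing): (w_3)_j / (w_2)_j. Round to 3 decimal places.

w1 = Cv₀ = ((-4)·1 + (-4)·2 + 2·0; (-2)·1 + (-1)·2 + 6·0; 3·1 + (-5)·2 + (-1)·0) = (-12, -4, -7)
w2 = Cw1 = ((-4)·(-12) + (-4)·(-4) + 2·(-7); (-2)·(-12) + (-1)·(-4) + 6·(-7); 3·(-12) + (-5)·(-4) + (-1)·(-7)) = (50, -14, -9)
w3 = Cw2 = (-162, -140, 229)
Ratio at component: -162 / 50 = -3.240

λ ≈ -3.240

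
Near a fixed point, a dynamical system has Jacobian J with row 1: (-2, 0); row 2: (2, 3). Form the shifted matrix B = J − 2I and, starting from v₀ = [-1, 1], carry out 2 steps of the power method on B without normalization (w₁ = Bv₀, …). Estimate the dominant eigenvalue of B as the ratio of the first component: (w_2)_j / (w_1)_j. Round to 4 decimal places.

-4.0000

B = J − 2I has rows (-4, 0); (2, 1)
w1 = Bv₀ = ((-4)·(-1) + 0·1; 2·(-1) + 1·1) = (4, -1)
w2 = Bw1 = ((-4)·4 + 0·(-1); 2·4 + 1·(-1)) = (-16, 7)
Ratio: -16/4 = -4.0000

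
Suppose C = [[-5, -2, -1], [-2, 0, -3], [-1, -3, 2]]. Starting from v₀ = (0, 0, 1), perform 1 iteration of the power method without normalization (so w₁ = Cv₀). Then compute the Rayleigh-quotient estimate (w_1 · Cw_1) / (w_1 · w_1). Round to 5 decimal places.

w1 = Cv₀ = ((-5)·0 + (-2)·0 + (-1)·1; (-2)·0 + 0·0 + (-3)·1; (-1)·0 + (-3)·0 + 2·1) = (-1, -3, 2)
Cw1 = (9, -4, 14)
w1·Cw1 = (-1)·9 + (-3)·(-4) + 2·14 = 31; w1·w1 = (-1)·(-1) + (-3)·(-3) + 2·2 = 14
λ ≈ 31/14 = 2.21429

λ ≈ 2.21429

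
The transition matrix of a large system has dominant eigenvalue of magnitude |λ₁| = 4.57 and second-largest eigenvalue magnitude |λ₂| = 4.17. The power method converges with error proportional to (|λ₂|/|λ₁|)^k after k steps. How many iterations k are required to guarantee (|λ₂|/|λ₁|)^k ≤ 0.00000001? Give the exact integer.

|λ₂/λ₁| = 4.17/4.57 = 0.91247
Need k ≥ ln(0.00000001) / ln(0.91247) = -18.4207 / -0.0916 ≈ 201.105
Smallest integer k satisfying the bound: 202

202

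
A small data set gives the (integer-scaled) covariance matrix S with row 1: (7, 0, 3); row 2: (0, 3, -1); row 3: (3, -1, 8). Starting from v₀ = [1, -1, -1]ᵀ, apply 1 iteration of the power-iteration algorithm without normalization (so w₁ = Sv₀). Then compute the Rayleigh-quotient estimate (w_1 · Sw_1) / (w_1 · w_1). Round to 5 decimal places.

3.88889

w1 = Sv₀ = (4, -2, -4)
Sw1 = (16, -2, -18)
w1·Sw1 = 4·16 + (-2)·(-2) + (-4)·(-18) = 140; w1·w1 = 4·4 + (-2)·(-2) + (-4)·(-4) = 36
λ ≈ 140/36 = 3.88889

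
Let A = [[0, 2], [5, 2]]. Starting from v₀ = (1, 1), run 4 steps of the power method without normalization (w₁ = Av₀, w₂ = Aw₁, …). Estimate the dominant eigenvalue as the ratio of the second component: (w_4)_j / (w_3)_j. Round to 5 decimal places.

w1 = Av₀ = (0·1 + 2·1; 5·1 + 2·1) = (2, 7)
w2 = Aw1 = (0·2 + 2·7; 5·2 + 2·7) = (14, 24)
w3 = Aw2 = (48, 118)
w4 = Aw3 = (236, 476)
Ratio at component: 476 / 118 = 4.03390

4.03390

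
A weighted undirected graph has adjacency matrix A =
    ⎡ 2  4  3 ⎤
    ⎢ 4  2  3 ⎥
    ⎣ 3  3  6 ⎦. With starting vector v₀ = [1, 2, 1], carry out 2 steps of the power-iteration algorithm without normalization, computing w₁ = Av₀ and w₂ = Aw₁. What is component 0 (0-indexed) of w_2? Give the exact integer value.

w1 = Av₀ = (13, 11, 15)
w2 = Aw1 = (115, 119, 162)
The requested component of w2 is 115.

115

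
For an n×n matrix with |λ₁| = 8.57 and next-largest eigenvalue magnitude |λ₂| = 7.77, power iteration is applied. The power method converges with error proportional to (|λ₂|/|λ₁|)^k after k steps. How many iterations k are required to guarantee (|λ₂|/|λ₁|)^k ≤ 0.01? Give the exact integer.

|λ₂/λ₁| = 7.77/8.57 = 0.90665
Need k ≥ ln(0.01) / ln(0.90665) = -4.6052 / -0.0980 ≈ 46.993
Smallest integer k satisfying the bound: 47

47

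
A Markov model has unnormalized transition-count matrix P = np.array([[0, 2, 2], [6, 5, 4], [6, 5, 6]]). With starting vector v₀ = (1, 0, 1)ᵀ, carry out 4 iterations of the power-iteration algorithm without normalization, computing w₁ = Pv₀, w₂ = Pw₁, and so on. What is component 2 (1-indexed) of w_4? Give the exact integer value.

w1 = Pv₀ = (2, 10, 12)
w2 = Pw1 = (44, 110, 134)
w3 = Pw2 = (488, 1350, 1618)
w4 = Pw3 = (5936, 16150, 19386)
The requested component of w4 is 16150.

16150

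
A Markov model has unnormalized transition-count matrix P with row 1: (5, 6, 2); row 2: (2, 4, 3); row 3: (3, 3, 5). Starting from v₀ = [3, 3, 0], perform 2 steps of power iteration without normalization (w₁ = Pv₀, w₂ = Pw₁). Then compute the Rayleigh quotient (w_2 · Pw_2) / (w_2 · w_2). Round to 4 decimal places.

λ ≈ 10.7114

w1 = Pv₀ = (33, 18, 18)
w2 = Pw1 = (309, 192, 243)
Pw2 = (3183, 2115, 2718)
w2·Pw2 = 309·3183 + 192·2115 + 243·2718 = 2050101; w2·w2 = 309·309 + 192·192 + 243·243 = 191394
λ ≈ 2050101/191394 = 10.7114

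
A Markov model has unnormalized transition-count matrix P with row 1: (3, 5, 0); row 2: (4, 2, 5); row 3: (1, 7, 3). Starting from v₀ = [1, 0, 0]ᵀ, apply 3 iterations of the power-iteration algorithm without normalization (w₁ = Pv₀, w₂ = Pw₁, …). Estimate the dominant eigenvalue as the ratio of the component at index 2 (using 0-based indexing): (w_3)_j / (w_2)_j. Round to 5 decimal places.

λ ≈ 9.00000

w1 = Pv₀ = (3, 4, 1)
w2 = Pw1 = (29, 25, 34)
w3 = Pw2 = (212, 336, 306)
Ratio at component: 306 / 34 = 9.00000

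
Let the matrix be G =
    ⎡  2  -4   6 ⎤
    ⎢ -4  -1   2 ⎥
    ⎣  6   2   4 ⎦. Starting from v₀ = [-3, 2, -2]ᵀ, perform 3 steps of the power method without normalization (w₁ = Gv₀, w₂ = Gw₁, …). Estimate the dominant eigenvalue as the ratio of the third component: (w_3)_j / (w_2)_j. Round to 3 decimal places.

w1 = Gv₀ = (2·(-3) + (-4)·2 + 6·(-2); (-4)·(-3) + (-1)·2 + 2·(-2); 6·(-3) + 2·2 + 4·(-2)) = (-26, 6, -22)
w2 = Gw1 = (2·(-26) + (-4)·6 + 6·(-22); (-4)·(-26) + (-1)·6 + 2·(-22); 6·(-26) + 2·6 + 4·(-22)) = (-208, 54, -232)
w3 = Gw2 = (-2024, 314, -2068)
Ratio at component: -2068 / -232 = 8.914

8.914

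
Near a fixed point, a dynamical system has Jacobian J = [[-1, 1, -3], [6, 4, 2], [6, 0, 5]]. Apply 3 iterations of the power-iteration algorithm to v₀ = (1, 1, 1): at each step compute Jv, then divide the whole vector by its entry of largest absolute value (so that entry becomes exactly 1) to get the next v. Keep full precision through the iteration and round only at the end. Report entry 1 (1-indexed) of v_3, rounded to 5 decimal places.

-0.23563

Jv0 = (-3.000000, 12.000000, 11.000000); divide by 12.000000 → v1 = (-0.250000, 1.000000, 0.916667)
Jv1 = (-1.500000, 4.333333, 3.083333); divide by 4.333333 → v2 = (-0.346154, 1.000000, 0.711538)
Jv2 = (-0.788462, 3.346154, 1.480769); divide by 3.346154 → v3 = (-0.235632, 1.000000, 0.442529)
Requested entry of v3: -41/174 = -0.23563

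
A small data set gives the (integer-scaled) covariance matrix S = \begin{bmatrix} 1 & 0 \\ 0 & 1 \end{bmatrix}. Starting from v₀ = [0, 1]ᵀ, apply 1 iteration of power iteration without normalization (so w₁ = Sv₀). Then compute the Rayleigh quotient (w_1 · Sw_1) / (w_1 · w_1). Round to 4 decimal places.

w1 = Sv₀ = (1·0 + 0·1; 0·0 + 1·1) = (0, 1)
Sw1 = (0, 1)
w1·Sw1 = 0·0 + 1·1 = 1; w1·w1 = 0·0 + 1·1 = 1
λ ≈ 1/1 = 1.0000

λ ≈ 1.0000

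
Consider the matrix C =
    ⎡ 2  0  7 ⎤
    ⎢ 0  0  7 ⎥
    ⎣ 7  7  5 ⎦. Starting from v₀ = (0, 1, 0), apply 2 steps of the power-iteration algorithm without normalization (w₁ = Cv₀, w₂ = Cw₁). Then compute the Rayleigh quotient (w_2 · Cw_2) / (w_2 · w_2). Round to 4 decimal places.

λ ≈ 9.7805

w1 = Cv₀ = (2·0 + 0·1 + 7·0; 0·0 + 0·1 + 7·0; 7·0 + 7·1 + 5·0) = (0, 0, 7)
w2 = Cw1 = (2·0 + 0·0 + 7·7; 0·0 + 0·0 + 7·7; 7·0 + 7·0 + 5·7) = (49, 49, 35)
Cw2 = (343, 245, 861)
w2·Cw2 = 49·343 + 49·245 + 35·861 = 58947; w2·w2 = 49·49 + 49·49 + 35·35 = 6027
λ ≈ 58947/6027 = 9.7805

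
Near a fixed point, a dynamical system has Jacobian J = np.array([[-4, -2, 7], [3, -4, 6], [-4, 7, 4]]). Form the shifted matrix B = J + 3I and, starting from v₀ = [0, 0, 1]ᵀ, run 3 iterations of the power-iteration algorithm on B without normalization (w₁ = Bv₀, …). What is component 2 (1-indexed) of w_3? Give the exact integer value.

B = J + 3I has rows (-1, -2, 7); (3, -1, 6); (-4, 7, 7)
w1 = Bv₀ = ((-1)·0 + (-2)·0 + 7·1; 3·0 + (-1)·0 + 6·1; (-4)·0 + 7·0 + 7·1) = (7, 6, 7)
w2 = Bw1 = ((-1)·7 + (-2)·6 + 7·7; 3·7 + (-1)·6 + 6·7; (-4)·7 + 7·6 + 7·7) = (30, 57, 63)
w3 = Bw2 = (297, 411, 720)
Requested component of w3: 411

411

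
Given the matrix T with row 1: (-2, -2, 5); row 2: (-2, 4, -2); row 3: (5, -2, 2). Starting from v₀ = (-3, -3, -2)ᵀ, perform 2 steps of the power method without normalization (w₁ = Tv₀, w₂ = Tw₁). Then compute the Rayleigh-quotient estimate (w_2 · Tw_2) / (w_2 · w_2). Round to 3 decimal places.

w1 = Tv₀ = (2, -2, -13)
w2 = Tw1 = (-65, 14, -12)
Tw2 = (42, 210, -377)
w2·Tw2 = (-65)·42 + 14·210 + (-12)·(-377) = 4734; w2·w2 = (-65)·(-65) + 14·14 + (-12)·(-12) = 4565
λ ≈ 4734/4565 = 1.037

1.037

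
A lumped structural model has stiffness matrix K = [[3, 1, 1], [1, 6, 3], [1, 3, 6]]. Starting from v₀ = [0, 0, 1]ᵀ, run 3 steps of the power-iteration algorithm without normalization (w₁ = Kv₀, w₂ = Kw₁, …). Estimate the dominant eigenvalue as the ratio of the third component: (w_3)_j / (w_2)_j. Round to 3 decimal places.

λ ≈ 8.674

w1 = Kv₀ = (3·0 + 1·0 + 1·1; 1·0 + 6·0 + 3·1; 1·0 + 3·0 + 6·1) = (1, 3, 6)
w2 = Kw1 = (3·1 + 1·3 + 1·6; 1·1 + 6·3 + 3·6; 1·1 + 3·3 + 6·6) = (12, 37, 46)
w3 = Kw2 = (119, 372, 399)
Ratio at component: 399 / 46 = 8.674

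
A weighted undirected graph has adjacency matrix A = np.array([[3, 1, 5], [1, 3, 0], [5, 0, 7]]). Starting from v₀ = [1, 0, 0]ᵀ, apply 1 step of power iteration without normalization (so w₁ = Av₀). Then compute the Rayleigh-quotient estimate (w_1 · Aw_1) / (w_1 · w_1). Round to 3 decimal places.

10.314

w1 = Av₀ = (3·1 + 1·0 + 5·0; 1·1 + 3·0 + 0·0; 5·1 + 0·0 + 7·0) = (3, 1, 5)
Aw1 = (35, 6, 50)
w1·Aw1 = 3·35 + 1·6 + 5·50 = 361; w1·w1 = 3·3 + 1·1 + 5·5 = 35
λ ≈ 361/35 = 10.314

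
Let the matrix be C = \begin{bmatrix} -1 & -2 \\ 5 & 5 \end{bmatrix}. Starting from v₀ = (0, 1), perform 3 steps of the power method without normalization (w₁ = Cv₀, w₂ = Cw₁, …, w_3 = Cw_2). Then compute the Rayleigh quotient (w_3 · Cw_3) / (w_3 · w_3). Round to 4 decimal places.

1.9491

w1 = Cv₀ = (-2, 5)
w2 = Cw1 = (-8, 15)
w3 = Cw2 = (-22, 35)
Cw3 = (-48, 65)
w3·Cw3 = (-22)·(-48) + 35·65 = 3331; w3·w3 = (-22)·(-22) + 35·35 = 1709
λ ≈ 3331/1709 = 1.9491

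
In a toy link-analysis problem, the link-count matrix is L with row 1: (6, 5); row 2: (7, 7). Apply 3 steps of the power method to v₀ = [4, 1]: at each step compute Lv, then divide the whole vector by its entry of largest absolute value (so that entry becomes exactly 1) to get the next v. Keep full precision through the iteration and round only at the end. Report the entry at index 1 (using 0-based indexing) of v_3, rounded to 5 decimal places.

Lv0 = (29.000000, 35.000000); divide by 35.000000 → v1 = (0.828571, 1.000000)
Lv1 = (9.971429, 12.800000); divide by 12.800000 → v2 = (0.779018, 1.000000)
Lv2 = (9.674107, 12.453125); divide by 12.453125 → v3 = (0.776842, 1.000000)
Requested entry of v3: 5579/5579 = 1.00000

1.00000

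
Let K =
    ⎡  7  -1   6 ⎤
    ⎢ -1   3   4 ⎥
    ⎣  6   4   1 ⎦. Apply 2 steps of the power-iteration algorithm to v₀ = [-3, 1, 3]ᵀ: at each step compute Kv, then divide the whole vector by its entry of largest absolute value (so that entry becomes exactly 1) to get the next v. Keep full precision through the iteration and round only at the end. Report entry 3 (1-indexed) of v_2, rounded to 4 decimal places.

-0.3304

Kv0 = (-4.00000, 18.00000, -11.00000); divide by 18.00000 → v1 = (-0.22222, 1.00000, -0.61111)
Kv1 = (-6.22222, 0.77778, 2.05556); divide by -6.22222 → v2 = (1.00000, -0.12500, -0.33036)
Requested entry of v2: 37/-112 = -0.3304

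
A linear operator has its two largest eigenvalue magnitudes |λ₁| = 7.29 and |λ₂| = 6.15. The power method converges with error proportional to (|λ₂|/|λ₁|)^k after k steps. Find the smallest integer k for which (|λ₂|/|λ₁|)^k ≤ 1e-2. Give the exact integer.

|λ₂/λ₁| = 6.15/7.29 = 0.84362
Need k ≥ ln(1e-2) / ln(0.84362) = -4.6052 / -0.1701 ≈ 27.081
Smallest integer k satisfying the bound: 28

28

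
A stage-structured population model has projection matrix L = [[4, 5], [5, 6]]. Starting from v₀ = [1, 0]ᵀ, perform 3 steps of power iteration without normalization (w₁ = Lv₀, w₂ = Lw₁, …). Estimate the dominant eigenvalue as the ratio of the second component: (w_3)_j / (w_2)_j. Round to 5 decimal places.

w1 = Lv₀ = (4·1 + 5·0; 5·1 + 6·0) = (4, 5)
w2 = Lw1 = (4·4 + 5·5; 5·4 + 6·5) = (41, 50)
w3 = Lw2 = (414, 505)
Ratio at component: 505 / 50 = 10.10000

λ ≈ 10.10000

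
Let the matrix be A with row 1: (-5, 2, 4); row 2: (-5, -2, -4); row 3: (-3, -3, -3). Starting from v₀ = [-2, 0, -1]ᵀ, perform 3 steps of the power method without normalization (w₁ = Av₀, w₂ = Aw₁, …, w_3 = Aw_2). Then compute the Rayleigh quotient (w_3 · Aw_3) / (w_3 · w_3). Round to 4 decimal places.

-4.8490

w1 = Av₀ = ((-5)·(-2) + 2·0 + 4·(-1); (-5)·(-2) + (-2)·0 + (-4)·(-1); (-3)·(-2) + (-3)·0 + (-3)·(-1)) = (6, 14, 9)
w2 = Aw1 = ((-5)·6 + 2·14 + 4·9; (-5)·6 + (-2)·14 + (-4)·9; (-3)·6 + (-3)·14 + (-3)·9) = (34, -94, -87)
w3 = Aw2 = (-706, 366, 441)
Aw3 = (6026, 1034, -303)
w3·Aw3 = (-706)·6026 + 366·1034 + 441·(-303) = -4009535; w3·w3 = (-706)·(-706) + 366·366 + 441·441 = 826873
λ ≈ -4009535/826873 = -4.8490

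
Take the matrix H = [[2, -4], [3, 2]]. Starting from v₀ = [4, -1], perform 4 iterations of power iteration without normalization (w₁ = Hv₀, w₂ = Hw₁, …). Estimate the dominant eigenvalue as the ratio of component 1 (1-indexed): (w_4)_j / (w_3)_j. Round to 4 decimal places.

λ ≈ 3.0000

w1 = Hv₀ = (2·4 + (-4)·(-1); 3·4 + 2·(-1)) = (12, 10)
w2 = Hw1 = (2·12 + (-4)·10; 3·12 + 2·10) = (-16, 56)
w3 = Hw2 = (-256, 64)
w4 = Hw3 = (-768, -640)
Ratio at component: -768 / -256 = 3.0000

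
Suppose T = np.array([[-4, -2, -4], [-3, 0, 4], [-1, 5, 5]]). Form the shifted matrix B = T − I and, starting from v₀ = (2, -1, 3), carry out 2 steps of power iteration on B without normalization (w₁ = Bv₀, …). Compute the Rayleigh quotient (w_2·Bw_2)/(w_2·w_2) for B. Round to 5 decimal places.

B = T − I has rows (-5, -2, -4); (-3, -1, 4); (-1, 5, 4)
w1 = Bv₀ = ((-5)·2 + (-2)·(-1) + (-4)·3; (-3)·2 + (-1)·(-1) + 4·3; (-1)·2 + 5·(-1) + 4·3) = (-20, 7, 5)
w2 = Bw1 = ((-5)·(-20) + (-2)·7 + (-4)·5; (-3)·(-20) + (-1)·7 + 4·5; (-1)·(-20) + 5·7 + 4·5) = (66, 73, 75)
Bw2 = (-776, 29, 599)
w2·Bw2 = -4174; w2·w2 = 15310; μ ≈ -4174/15310 = -0.27263

-0.27263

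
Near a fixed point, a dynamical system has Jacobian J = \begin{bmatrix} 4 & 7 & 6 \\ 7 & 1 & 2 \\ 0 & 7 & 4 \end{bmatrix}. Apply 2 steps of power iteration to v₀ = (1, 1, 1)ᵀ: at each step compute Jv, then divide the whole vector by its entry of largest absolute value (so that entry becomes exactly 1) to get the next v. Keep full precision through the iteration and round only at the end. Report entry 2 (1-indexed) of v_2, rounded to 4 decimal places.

Jv0 = (17.00000, 10.00000, 11.00000); divide by 17.00000 → v1 = (1.00000, 0.58824, 0.64706)
Jv1 = (12.00000, 8.88235, 6.70588); divide by 12.00000 → v2 = (1.00000, 0.74020, 0.55882)
Requested entry of v2: 151/204 = 0.7402

0.7402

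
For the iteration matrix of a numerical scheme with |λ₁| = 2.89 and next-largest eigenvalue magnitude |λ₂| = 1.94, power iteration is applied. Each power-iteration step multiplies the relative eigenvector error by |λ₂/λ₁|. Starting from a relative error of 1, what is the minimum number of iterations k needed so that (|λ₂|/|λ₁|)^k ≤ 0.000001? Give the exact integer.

35

|λ₂/λ₁| = 1.94/2.89 = 0.67128
Need k ≥ ln(0.000001) / ln(0.67128) = -13.8155 / -0.3986 ≈ 34.663
Smallest integer k satisfying the bound: 35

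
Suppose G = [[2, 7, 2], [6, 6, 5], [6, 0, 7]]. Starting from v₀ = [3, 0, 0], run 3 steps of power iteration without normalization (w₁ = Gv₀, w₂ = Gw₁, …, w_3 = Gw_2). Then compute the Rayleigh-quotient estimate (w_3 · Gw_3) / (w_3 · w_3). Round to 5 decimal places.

w1 = Gv₀ = (2·3 + 7·0 + 2·0; 6·3 + 6·0 + 5·0; 6·3 + 0·0 + 7·0) = (6, 18, 18)
w2 = Gw1 = (2·6 + 7·18 + 2·18; 6·6 + 6·18 + 5·18; 6·6 + 0·18 + 7·18) = (174, 234, 162)
w3 = Gw2 = (2310, 3258, 2178)
Gw3 = (31782, 44298, 29106)
w3·Gw3 = 2310·31782 + 3258·44298 + 2178·29106 = 281132172; w3·w3 = 2310·2310 + 3258·3258 + 2178·2178 = 20694348
λ ≈ 281132172/20694348 = 13.58497

13.58497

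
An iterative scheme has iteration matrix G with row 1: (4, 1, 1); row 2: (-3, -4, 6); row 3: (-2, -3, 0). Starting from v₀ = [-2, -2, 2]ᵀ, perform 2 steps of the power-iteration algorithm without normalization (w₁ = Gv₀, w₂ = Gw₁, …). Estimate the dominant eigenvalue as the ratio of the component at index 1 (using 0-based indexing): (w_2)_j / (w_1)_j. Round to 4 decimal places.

-0.7692

w1 = Gv₀ = (4·(-2) + 1·(-2) + 1·2; (-3)·(-2) + (-4)·(-2) + 6·2; (-2)·(-2) + (-3)·(-2) + 0·2) = (-8, 26, 10)
w2 = Gw1 = (4·(-8) + 1·26 + 1·10; (-3)·(-8) + (-4)·26 + 6·10; (-2)·(-8) + (-3)·26 + 0·10) = (4, -20, -62)
Ratio at component: -20 / 26 = -0.7692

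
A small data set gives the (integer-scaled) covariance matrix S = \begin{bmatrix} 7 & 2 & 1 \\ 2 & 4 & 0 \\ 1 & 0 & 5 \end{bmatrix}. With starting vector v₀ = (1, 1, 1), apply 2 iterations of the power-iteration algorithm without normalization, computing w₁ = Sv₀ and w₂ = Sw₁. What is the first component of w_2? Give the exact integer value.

w1 = Sv₀ = (7·1 + 2·1 + 1·1; 2·1 + 4·1 + 0·1; 1·1 + 0·1 + 5·1) = (10, 6, 6)
w2 = Sw1 = (7·10 + 2·6 + 1·6; 2·10 + 4·6 + 0·6; 1·10 + 0·6 + 5·6) = (88, 44, 40)
The requested component of w2 is 88.

88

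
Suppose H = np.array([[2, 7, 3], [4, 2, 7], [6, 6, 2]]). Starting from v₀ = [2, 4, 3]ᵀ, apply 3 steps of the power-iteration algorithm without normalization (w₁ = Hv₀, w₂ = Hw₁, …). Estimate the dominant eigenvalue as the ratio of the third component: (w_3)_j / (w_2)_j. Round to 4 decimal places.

w1 = Hv₀ = (2·2 + 7·4 + 3·3; 4·2 + 2·4 + 7·3; 6·2 + 6·4 + 2·3) = (41, 37, 42)
w2 = Hw1 = (2·41 + 7·37 + 3·42; 4·41 + 2·37 + 7·42; 6·41 + 6·37 + 2·42) = (467, 532, 552)
w3 = Hw2 = (6314, 6796, 7098)
Ratio at component: 7098 / 552 = 12.8587

12.8587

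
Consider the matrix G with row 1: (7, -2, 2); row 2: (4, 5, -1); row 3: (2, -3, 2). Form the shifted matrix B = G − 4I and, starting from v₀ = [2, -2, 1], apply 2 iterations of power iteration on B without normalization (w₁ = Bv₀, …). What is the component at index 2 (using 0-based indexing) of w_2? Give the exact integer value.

B = G − 4I has rows (3, -2, 2); (4, 1, -1); (2, -3, -2)
w1 = Bv₀ = (12, 5, 8)
w2 = Bw1 = (42, 45, -7)
Requested component of w2: -7

-7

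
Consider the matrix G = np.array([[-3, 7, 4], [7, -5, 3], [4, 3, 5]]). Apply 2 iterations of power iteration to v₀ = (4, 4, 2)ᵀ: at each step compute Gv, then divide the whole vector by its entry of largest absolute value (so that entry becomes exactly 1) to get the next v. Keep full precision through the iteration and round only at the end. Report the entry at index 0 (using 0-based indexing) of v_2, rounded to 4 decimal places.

Gv0 = (24.00000, 14.00000, 38.00000); divide by 38.00000 → v1 = (0.63158, 0.36842, 1.00000)
Gv1 = (4.68421, 5.57895, 8.63158); divide by 8.63158 → v2 = (0.54268, 0.64634, 1.00000)
Requested entry of v2: 178/328 = 0.5427

0.5427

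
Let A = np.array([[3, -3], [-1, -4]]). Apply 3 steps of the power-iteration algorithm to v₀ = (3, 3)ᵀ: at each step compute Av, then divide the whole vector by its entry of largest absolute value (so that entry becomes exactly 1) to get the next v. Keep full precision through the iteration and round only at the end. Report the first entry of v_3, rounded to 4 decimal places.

0.1579

Av0 = (0.00000, -15.00000); divide by -15.00000 → v1 = (0.00000, 1.00000)
Av1 = (-3.00000, -4.00000); divide by -4.00000 → v2 = (0.75000, 1.00000)
Av2 = (-0.75000, -4.75000); divide by -4.75000 → v3 = (0.15789, 1.00000)
Requested entry of v3: -45/-285 = 0.1579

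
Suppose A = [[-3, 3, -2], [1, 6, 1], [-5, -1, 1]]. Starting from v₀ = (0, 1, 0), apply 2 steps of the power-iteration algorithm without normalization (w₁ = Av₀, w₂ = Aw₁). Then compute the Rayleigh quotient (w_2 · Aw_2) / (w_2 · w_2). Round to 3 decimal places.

5.930

w1 = Av₀ = ((-3)·0 + 3·1 + (-2)·0; 1·0 + 6·1 + 1·0; (-5)·0 + (-1)·1 + 1·0) = (3, 6, -1)
w2 = Aw1 = ((-3)·3 + 3·6 + (-2)·(-1); 1·3 + 6·6 + 1·(-1); (-5)·3 + (-1)·6 + 1·(-1)) = (11, 38, -22)
Aw2 = (125, 217, -115)
w2·Aw2 = 11·125 + 38·217 + (-22)·(-115) = 12151; w2·w2 = 11·11 + 38·38 + (-22)·(-22) = 2049
λ ≈ 12151/2049 = 5.930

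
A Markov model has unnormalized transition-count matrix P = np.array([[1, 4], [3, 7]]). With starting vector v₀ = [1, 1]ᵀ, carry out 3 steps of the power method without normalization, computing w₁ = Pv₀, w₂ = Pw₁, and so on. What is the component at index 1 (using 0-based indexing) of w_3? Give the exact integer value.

730

w1 = Pv₀ = (1·1 + 4·1; 3·1 + 7·1) = (5, 10)
w2 = Pw1 = (1·5 + 4·10; 3·5 + 7·10) = (45, 85)
w3 = Pw2 = (385, 730)
The requested component of w3 is 730.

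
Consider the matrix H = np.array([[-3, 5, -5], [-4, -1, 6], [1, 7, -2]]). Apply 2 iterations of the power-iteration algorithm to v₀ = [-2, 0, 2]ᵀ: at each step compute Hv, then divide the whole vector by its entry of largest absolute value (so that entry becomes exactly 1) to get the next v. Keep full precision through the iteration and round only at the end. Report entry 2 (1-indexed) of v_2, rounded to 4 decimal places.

-0.2703

Hv0 = (-4.00000, 20.00000, -6.00000); divide by 20.00000 → v1 = (-0.20000, 1.00000, -0.30000)
Hv1 = (7.10000, -2.00000, 7.40000); divide by 7.40000 → v2 = (0.95946, -0.27027, 1.00000)
Requested entry of v2: -40/148 = -0.2703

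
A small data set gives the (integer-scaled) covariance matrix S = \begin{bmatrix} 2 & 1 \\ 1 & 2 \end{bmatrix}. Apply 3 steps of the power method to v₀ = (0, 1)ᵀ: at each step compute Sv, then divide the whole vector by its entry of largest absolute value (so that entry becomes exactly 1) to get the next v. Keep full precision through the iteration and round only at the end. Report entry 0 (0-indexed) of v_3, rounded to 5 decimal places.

Sv0 = (1.000000, 2.000000); divide by 2.000000 → v1 = (0.500000, 1.000000)
Sv1 = (2.000000, 2.500000); divide by 2.500000 → v2 = (0.800000, 1.000000)
Sv2 = (2.600000, 2.800000); divide by 2.800000 → v3 = (0.928571, 1.000000)
Requested entry of v3: 13/14 = 0.92857

0.92857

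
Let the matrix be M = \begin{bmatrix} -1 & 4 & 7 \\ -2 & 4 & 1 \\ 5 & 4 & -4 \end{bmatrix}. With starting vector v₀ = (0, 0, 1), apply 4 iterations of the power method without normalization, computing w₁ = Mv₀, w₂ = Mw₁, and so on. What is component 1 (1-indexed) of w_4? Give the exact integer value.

w1 = Mv₀ = ((-1)·0 + 4·0 + 7·1; (-2)·0 + 4·0 + 1·1; 5·0 + 4·0 + (-4)·1) = (7, 1, -4)
w2 = Mw1 = ((-1)·7 + 4·1 + 7·(-4); (-2)·7 + 4·1 + 1·(-4); 5·7 + 4·1 + (-4)·(-4)) = (-31, -14, 55)
w3 = Mw2 = (360, 61, -431)
w4 = Mw3 = (-3133, -907, 3768)
The requested component of w4 is -3133.

-3133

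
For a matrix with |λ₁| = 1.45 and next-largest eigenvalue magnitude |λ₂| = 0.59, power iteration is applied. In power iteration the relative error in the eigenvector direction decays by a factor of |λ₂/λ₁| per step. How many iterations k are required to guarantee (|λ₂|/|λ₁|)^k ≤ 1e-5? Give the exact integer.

13

|λ₂/λ₁| = 0.59/1.45 = 0.40690
Need k ≥ ln(1e-5) / ln(0.40690) = -11.5129 / -0.8992 ≈ 12.804
Smallest integer k satisfying the bound: 13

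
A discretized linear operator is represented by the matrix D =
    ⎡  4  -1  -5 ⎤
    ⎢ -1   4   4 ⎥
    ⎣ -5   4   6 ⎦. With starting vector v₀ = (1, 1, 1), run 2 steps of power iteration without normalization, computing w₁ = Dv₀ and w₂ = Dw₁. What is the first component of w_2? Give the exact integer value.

-40

w1 = Dv₀ = (4·1 + (-1)·1 + (-5)·1; (-1)·1 + 4·1 + 4·1; (-5)·1 + 4·1 + 6·1) = (-2, 7, 5)
w2 = Dw1 = (4·(-2) + (-1)·7 + (-5)·5; (-1)·(-2) + 4·7 + 4·5; (-5)·(-2) + 4·7 + 6·5) = (-40, 50, 68)
The requested component of w2 is -40.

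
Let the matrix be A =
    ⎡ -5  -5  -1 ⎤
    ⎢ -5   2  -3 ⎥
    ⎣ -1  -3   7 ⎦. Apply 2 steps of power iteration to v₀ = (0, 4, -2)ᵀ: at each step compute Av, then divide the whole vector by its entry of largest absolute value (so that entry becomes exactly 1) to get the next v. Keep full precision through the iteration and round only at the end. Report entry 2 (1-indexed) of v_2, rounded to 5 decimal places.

Av0 = (-18.000000, 14.000000, -26.000000); divide by -26.000000 → v1 = (0.692308, -0.538462, 1.000000)
Av1 = (-1.769231, -7.538462, 7.923077); divide by 7.923077 → v2 = (-0.223301, -0.951456, 1.000000)
Requested entry of v2: 196/-206 = -0.95146

-0.95146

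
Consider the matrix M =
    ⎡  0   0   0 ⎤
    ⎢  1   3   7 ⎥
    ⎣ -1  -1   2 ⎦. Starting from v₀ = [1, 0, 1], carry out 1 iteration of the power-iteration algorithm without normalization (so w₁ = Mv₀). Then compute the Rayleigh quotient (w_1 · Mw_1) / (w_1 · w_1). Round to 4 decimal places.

3.7231

w1 = Mv₀ = (0, 8, 1)
Mw1 = (0, 31, -6)
w1·Mw1 = 0·0 + 8·31 + 1·(-6) = 242; w1·w1 = 0·0 + 8·8 + 1·1 = 65
λ ≈ 242/65 = 3.7231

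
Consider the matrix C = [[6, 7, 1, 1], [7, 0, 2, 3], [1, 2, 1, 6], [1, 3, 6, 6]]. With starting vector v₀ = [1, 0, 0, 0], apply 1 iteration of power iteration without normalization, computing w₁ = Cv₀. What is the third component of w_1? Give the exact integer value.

w1 = Cv₀ = (6·1 + 7·0 + 1·0 + 1·0; 7·1 + 0·0 + 2·0 + 3·0; 1·1 + 2·0 + 1·0 + 6·0; 1·1 + 3·0 + 6·0 + 6·0) = (6, 7, 1, 1)
The requested component of w1 is 1.

1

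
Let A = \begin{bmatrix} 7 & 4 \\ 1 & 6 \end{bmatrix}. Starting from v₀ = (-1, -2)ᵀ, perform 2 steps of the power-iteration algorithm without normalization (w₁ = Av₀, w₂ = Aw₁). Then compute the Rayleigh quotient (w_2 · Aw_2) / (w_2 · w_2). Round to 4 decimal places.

w1 = Av₀ = (7·(-1) + 4·(-2); 1·(-1) + 6·(-2)) = (-15, -13)
w2 = Aw1 = (7·(-15) + 4·(-13); 1·(-15) + 6·(-13)) = (-157, -93)
Aw2 = (-1471, -715)
w2·Aw2 = (-157)·(-1471) + (-93)·(-715) = 297442; w2·w2 = (-157)·(-157) + (-93)·(-93) = 33298
λ ≈ 297442/33298 = 8.9327

λ ≈ 8.9327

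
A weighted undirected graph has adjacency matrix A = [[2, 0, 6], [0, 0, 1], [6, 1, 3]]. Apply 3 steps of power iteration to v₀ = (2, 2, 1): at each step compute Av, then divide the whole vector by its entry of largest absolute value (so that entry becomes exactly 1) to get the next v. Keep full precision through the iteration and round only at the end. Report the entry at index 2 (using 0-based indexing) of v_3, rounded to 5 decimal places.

1.00000

Av0 = (10.000000, 1.000000, 17.000000); divide by 17.000000 → v1 = (0.588235, 0.058824, 1.000000)
Av1 = (7.176471, 1.000000, 6.588235); divide by 7.176471 → v2 = (1.000000, 0.139344, 0.918033)
Av2 = (7.508197, 0.918033, 8.893443); divide by 8.893443 → v3 = (0.844240, 0.103226, 1.000000)
Requested entry of v3: 1085/1085 = 1.00000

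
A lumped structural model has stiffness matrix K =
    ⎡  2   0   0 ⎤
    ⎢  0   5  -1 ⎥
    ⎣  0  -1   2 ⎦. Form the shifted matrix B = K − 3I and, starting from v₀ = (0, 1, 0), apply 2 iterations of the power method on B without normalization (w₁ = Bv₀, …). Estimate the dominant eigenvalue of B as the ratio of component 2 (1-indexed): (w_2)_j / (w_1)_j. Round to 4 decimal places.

2.5000

B = K − 3I has rows (-1, 0, 0); (0, 2, -1); (0, -1, -1)
w1 = Bv₀ = ((-1)·0 + 0·1 + 0·0; 0·0 + 2·1 + (-1)·0; 0·0 + (-1)·1 + (-1)·0) = (0, 2, -1)
w2 = Bw1 = ((-1)·0 + 0·2 + 0·(-1); 0·0 + 2·2 + (-1)·(-1); 0·0 + (-1)·2 + (-1)·(-1)) = (0, 5, -1)
Ratio: 5/2 = 2.5000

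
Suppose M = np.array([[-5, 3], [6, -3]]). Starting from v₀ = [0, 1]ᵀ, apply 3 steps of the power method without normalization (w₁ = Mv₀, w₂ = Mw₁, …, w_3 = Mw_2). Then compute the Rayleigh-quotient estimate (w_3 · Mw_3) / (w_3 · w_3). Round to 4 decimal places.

-8.3592

w1 = Mv₀ = ((-5)·0 + 3·1; 6·0 + (-3)·1) = (3, -3)
w2 = Mw1 = ((-5)·3 + 3·(-3); 6·3 + (-3)·(-3)) = (-24, 27)
w3 = Mw2 = (201, -225)
Mw3 = (-1680, 1881)
w3·Mw3 = 201·(-1680) + (-225)·1881 = -760905; w3·w3 = 201·201 + (-225)·(-225) = 91026
λ ≈ -760905/91026 = -8.3592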